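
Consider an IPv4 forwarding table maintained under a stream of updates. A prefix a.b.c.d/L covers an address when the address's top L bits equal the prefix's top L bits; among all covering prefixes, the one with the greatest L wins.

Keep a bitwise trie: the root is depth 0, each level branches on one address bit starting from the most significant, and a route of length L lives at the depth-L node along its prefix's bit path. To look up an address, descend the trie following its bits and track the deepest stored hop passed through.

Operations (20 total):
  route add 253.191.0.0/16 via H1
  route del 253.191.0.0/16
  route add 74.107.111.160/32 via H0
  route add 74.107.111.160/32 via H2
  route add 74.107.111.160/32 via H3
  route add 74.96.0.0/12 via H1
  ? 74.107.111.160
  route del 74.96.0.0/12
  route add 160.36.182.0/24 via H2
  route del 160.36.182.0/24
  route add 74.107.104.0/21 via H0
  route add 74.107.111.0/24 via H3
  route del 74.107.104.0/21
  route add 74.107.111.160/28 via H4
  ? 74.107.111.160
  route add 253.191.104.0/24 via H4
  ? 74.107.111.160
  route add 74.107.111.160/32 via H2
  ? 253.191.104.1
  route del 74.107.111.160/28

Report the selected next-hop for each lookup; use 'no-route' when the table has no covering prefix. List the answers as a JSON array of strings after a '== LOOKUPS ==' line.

Process each operation:
  + 253.191.0.0/16 (H1) depth=16
  del 253.191.0.0/16 (clear depth 16)
  + 74.107.111.160/32 (H0) depth=32
  + 74.107.111.160/32 (H2) depth=32
  + 74.107.111.160/32 (H3) depth=32
  + 74.96.0.0/12 (H1) depth=12
  lookup 74.107.111.160: bits 01001010011010110110111110100000 walk d0:-→d1:-→d2:-→d3:-→d4:-→d5:-→d6:-→d7:-→d8:-→d9:-→d10:-→d11:-→d12:H1→d13:-→d14:-→d15:-→d16:-→d17:-→d18:-→d19:-→d20:-→d21:-→d22:-→d23:-→d24:-→d25:-→d26:-→d27:-→d28:-→d29:-→d30:-→d31:-→d32:H3 -> H3
  del 74.96.0.0/12 (clear depth 12)
  + 160.36.182.0/24 (H2) depth=24
  del 160.36.182.0/24 (clear depth 24)
  + 74.107.104.0/21 (H0) depth=21
  + 74.107.111.0/24 (H3) depth=24
  del 74.107.104.0/21 (clear depth 21)
  + 74.107.111.160/28 (H4) depth=28
  lookup 74.107.111.160: bits 01001010011010110110111110100000 walk d0:-→d1:-→d2:-→d3:-→d4:-→d5:-→d6:-→d7:-→d8:-→d9:-→d10:-→d11:-→d12:-→d13:-→d14:-→d15:-→d16:-→d17:-→d18:-→d19:-→d20:-→d21:-→d22:-→d23:-→d24:H3→d25:-→d26:-→d27:-→d28:H4→d29:-→d30:-→d31:-→d32:H3 -> H3
  + 253.191.104.0/24 (H4) depth=24
  lookup 74.107.111.160: bits 01001010011010110110111110100000 walk d0:-→d1:-→d2:-→d3:-→d4:-→d5:-→d6:-→d7:-→d8:-→d9:-→d10:-→d11:-→d12:-→d13:-→d14:-→d15:-→d16:-→d17:-→d18:-→d19:-→d20:-→d21:-→d22:-→d23:-→d24:H3→d25:-→d26:-→d27:-→d28:H4→d29:-→d30:-→d31:-→d32:H3 -> H3
  + 74.107.111.160/32 (H2) depth=32
  lookup 253.191.104.1: bits 111111011011111101101000 walk d0:-→d1:-→d2:-→d3:-→d4:-→d5:-→d6:-→d7:-→d8:-→d9:-→d10:-→d11:-→d12:-→d13:-→d14:-→d15:-→d16:-→d17:-→d18:-→d19:-→d20:-→d21:-→d22:-→d23:-→d24:H4 -> H4
  del 74.107.111.160/28 (clear depth 28)

== LOOKUPS ==
["H3","H3","H3","H4"]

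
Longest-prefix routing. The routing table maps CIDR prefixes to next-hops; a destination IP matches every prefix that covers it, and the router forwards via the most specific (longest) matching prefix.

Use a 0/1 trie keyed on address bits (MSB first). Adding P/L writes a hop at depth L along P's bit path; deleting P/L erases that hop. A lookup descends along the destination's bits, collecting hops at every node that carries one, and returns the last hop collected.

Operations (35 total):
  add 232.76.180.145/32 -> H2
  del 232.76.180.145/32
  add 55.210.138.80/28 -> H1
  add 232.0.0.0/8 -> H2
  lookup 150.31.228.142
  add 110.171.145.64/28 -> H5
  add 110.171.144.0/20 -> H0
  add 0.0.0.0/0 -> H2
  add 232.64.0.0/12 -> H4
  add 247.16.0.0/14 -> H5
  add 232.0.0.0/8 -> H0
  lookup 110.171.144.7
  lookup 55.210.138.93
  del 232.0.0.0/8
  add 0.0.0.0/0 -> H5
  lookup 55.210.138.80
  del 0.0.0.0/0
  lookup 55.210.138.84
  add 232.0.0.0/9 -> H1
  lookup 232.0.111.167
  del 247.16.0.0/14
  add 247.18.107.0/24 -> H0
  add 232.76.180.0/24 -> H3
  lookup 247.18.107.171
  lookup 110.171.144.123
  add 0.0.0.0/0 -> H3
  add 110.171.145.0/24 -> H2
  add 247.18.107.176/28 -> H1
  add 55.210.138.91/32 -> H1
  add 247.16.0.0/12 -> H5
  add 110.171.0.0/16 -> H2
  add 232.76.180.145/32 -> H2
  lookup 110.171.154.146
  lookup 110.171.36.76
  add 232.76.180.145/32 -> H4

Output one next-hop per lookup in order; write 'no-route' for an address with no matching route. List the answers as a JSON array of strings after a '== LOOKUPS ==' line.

Trace:
  add 232.76.180.145/32 -> H2 at depth 32
  del 232.76.180.145/32 (clear depth 32)
  add 55.210.138.80/28 -> H1 at depth 28
  add 232.0.0.0/8 -> H2 at depth 8
  lookup 150.31.228.142: bits 1 walk d0:-→d1:- -> no-route
  add 110.171.145.64/28 -> H5 at depth 28
  add 110.171.144.0/20 -> H0 at depth 20
  add 0.0.0.0/0 -> H2 at depth 0
  add 232.64.0.0/12 -> H4 at depth 12
  add 247.16.0.0/14 -> H5 at depth 14
  add 232.0.0.0/8 -> H0 at depth 8
  lookup 110.171.144.7: bits 01101110101010111001000 walk d0:H2→d1:-→d2:-→d3:-→d4:-→d5:-→d6:-→d7:-→d8:-→d9:-→d10:-→d11:-→d12:-→d13:-→d14:-→d15:-→d16:-→d17:-→d18:-→d19:-→d20:H0→d21:-→d22:-→d23:- -> H0
  lookup 55.210.138.93: bits 0011011111010010100010100101 walk d0:H2→d1:-→d2:-→d3:-→d4:-→d5:-→d6:-→d7:-→d8:-→d9:-→d10:-→d11:-→d12:-→d13:-→d14:-→d15:-→d16:-→d17:-→d18:-→d19:-→d20:-→d21:-→d22:-→d23:-→d24:-→d25:-→d26:-→d27:-→d28:H1 -> H1
  del 232.0.0.0/8 (clear depth 8)
  add 0.0.0.0/0 -> H5 at depth 0
  lookup 55.210.138.80: bits 0011011111010010100010100101 walk d0:H5→d1:-→d2:-→d3:-→d4:-→d5:-→d6:-→d7:-→d8:-→d9:-→d10:-→d11:-→d12:-→d13:-→d14:-→d15:-→d16:-→d17:-→d18:-→d19:-→d20:-→d21:-→d22:-→d23:-→d24:-→d25:-→d26:-→d27:-→d28:H1 -> H1
  del 0.0.0.0/0 (clear depth 0)
  lookup 55.210.138.84: bits 0011011111010010100010100101 walk d0:-→d1:-→d2:-→d3:-→d4:-→d5:-→d6:-→d7:-→d8:-→d9:-→d10:-→d11:-→d12:-→d13:-→d14:-→d15:-→d16:-→d17:-→d18:-→d19:-→d20:-→d21:-→d22:-→d23:-→d24:-→d25:-→d26:-→d27:-→d28:H1 -> H1
  add 232.0.0.0/9 -> H1 at depth 9
  lookup 232.0.111.167: bits 111010000 walk d0:-→d1:-→d2:-→d3:-→d4:-→d5:-→d6:-→d7:-→d8:-→d9:H1 -> H1
  del 247.16.0.0/14 (clear depth 14)
  add 247.18.107.0/24 -> H0 at depth 24
  add 232.76.180.0/24 -> H3 at depth 24
  lookup 247.18.107.171: bits 111101110001001001101011 walk d0:-→d1:-→d2:-→d3:-→d4:-→d5:-→d6:-→d7:-→d8:-→d9:-→d10:-→d11:-→d12:-→d13:-→d14:-→d15:-→d16:-→d17:-→d18:-→d19:-→d20:-→d21:-→d22:-→d23:-→d24:H0 -> H0
  lookup 110.171.144.123: bits 01101110101010111001000 walk d0:-→d1:-→d2:-→d3:-→d4:-→d5:-→d6:-→d7:-→d8:-→d9:-→d10:-→d11:-→d12:-→d13:-→d14:-→d15:-→d16:-→d17:-→d18:-→d19:-→d20:H0→d21:-→d22:-→d23:- -> H0
  add 0.0.0.0/0 -> H3 at depth 0
  add 110.171.145.0/24 -> H2 at depth 24
  add 247.18.107.176/28 -> H1 at depth 28
  add 55.210.138.91/32 -> H1 at depth 32
  add 247.16.0.0/12 -> H5 at depth 12
  add 110.171.0.0/16 -> H2 at depth 16
  add 232.76.180.145/32 -> H2 at depth 32
  lookup 110.171.154.146: bits 01101110101010111001 walk d0:H3→d1:-→d2:-→d3:-→d4:-→d5:-→d6:-→d7:-→d8:-→d9:-→d10:-→d11:-→d12:-→d13:-→d14:-→d15:-→d16:H2→d17:-→d18:-→d19:-→d20:H0 -> H0
  lookup 110.171.36.76: bits 0110111010101011 walk d0:H3→d1:-→d2:-→d3:-→d4:-→d5:-→d6:-→d7:-→d8:-→d9:-→d10:-→d11:-→d12:-→d13:-→d14:-→d15:-→d16:H2 -> H2
  add 232.76.180.145/32 -> H4 at depth 32

== LOOKUPS ==
["no-route","H0","H1","H1","H1","H1","H0","H0","H0","H2"]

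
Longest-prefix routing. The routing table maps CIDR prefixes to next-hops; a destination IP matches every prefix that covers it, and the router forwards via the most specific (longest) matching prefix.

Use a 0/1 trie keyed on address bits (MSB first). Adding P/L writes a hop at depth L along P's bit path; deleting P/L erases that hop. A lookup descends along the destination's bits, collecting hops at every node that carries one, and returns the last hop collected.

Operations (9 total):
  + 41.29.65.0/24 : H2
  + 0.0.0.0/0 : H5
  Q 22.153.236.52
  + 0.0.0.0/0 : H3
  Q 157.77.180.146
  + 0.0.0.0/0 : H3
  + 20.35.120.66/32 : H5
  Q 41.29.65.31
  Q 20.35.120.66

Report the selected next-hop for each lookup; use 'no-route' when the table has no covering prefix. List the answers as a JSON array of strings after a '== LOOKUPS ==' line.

Process each operation:
  + 41.29.65.0/24 (H2) depth=24
  + 0.0.0.0/0 (H5) depth=0
  lookup 22.153.236.52: bits 00 walk d0:H5→d1:-→d2:- -> H5
  + 0.0.0.0/0 (H3) depth=0
  lookup 157.77.180.146: bits ε walk d0:H3 -> H3
  + 0.0.0.0/0 (H3) depth=0
  + 20.35.120.66/32 (H5) depth=32
  lookup 41.29.65.31: bits 001010010001110101000001 walk d0:H3→d1:-→d2:-→d3:-→d4:-→d5:-→d6:-→d7:-→d8:-→d9:-→d10:-→d11:-→d12:-→d13:-→d14:-→d15:-→d16:-→d17:-→d18:-→d19:-→d20:-→d21:-→d22:-→d23:-→d24:H2 -> H2
  lookup 20.35.120.66: bits 00010100001000110111100001000010 walk d0:H3→d1:-→d2:-→d3:-→d4:-→d5:-→d6:-→d7:-→d8:-→d9:-→d10:-→d11:-→d12:-→d13:-→d14:-→d15:-→d16:-→d17:-→d18:-→d19:-→d20:-→d21:-→d22:-→d23:-→d24:-→d25:-→d26:-→d27:-→d28:-→d29:-→d30:-→d31:-→d32:H5 -> H5

== LOOKUPS ==
["H5","H3","H2","H5"]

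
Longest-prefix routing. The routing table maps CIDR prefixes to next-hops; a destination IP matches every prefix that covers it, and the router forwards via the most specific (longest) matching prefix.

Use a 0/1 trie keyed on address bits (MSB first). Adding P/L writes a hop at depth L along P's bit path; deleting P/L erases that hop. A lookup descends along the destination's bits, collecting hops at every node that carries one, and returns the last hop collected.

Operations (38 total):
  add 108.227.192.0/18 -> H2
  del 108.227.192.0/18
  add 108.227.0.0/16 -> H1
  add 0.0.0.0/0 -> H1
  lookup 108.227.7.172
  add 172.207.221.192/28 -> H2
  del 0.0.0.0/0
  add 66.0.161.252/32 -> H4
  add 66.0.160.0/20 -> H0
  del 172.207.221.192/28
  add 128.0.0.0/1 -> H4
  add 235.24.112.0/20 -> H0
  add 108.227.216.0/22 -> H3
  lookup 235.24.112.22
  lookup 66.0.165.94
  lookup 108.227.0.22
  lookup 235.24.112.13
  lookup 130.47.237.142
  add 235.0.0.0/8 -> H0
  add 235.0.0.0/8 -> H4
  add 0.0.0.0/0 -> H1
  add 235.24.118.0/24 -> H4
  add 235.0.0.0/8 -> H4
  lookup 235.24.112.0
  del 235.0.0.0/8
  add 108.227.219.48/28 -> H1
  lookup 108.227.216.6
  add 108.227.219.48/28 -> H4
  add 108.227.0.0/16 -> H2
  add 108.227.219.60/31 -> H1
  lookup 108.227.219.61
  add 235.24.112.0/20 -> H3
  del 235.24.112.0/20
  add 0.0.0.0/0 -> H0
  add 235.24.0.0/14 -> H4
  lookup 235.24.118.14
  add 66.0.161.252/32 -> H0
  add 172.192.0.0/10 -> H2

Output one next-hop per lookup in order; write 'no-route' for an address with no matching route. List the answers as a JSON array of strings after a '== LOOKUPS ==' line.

Trace:
  + 108.227.192.0/18 (H2) depth=18
  - 108.227.192.0/18 clear@18
  + 108.227.0.0/16 (H1) depth=16
  + 0.0.0.0/0 (H1) depth=0
  Q 108.227.7.172: descend 0110110011100011 ; hops seen [H1,H1] ; pick H1
  + 172.207.221.192/28 (H2) depth=28
  - 0.0.0.0/0 clear@0
  + 66.0.161.252/32 (H4) depth=32
  + 66.0.160.0/20 (H0) depth=20
  - 172.207.221.192/28 clear@28
  + 128.0.0.0/1 (H4) depth=1
  + 235.24.112.0/20 (H0) depth=20
  + 108.227.216.0/22 (H3) depth=22
  Q 235.24.112.22: descend 11101011000110000111 ; hops seen [H4,H0] ; pick H0
  Q 66.0.165.94: descend 010000100000000010100 ; hops seen [H0] ; pick H0
  Q 108.227.0.22: descend 0110110011100011 ; hops seen [H1] ; pick H1
  Q 235.24.112.13: descend 11101011000110000111 ; hops seen [H4,H0] ; pick H0
  Q 130.47.237.142: descend 10 ; hops seen [H4] ; pick H4
  + 235.0.0.0/8 (H0) depth=8
  + 235.0.0.0/8 (H4) depth=8
  + 0.0.0.0/0 (H1) depth=0
  + 235.24.118.0/24 (H4) depth=24
  + 235.0.0.0/8 (H4) depth=8
  Q 235.24.112.0: descend 111010110001100001110 ; hops seen [H1,H4,H4,H0] ; pick H0
  - 235.0.0.0/8 clear@8
  + 108.227.219.48/28 (H1) depth=28
  Q 108.227.216.6: descend 0110110011100011110110 ; hops seen [H1,H1,H3] ; pick H3
  + 108.227.219.48/28 (H4) depth=28
  + 108.227.0.0/16 (H2) depth=16
  + 108.227.219.60/31 (H1) depth=31
  Q 108.227.219.61: descend 0110110011100011110110110011110 ; hops seen [H1,H2,H3,H4,H1] ; pick H1
  + 235.24.112.0/20 (H3) depth=20
  - 235.24.112.0/20 clear@20
  + 0.0.0.0/0 (H0) depth=0
  + 235.24.0.0/14 (H4) depth=14
  Q 235.24.118.14: descend 111010110001100001110110 ; hops seen [H0,H4,H4,H4] ; pick H4
  + 66.0.161.252/32 (H0) depth=32
  + 172.192.0.0/10 (H2) depth=10

== LOOKUPS ==
["H1","H0","H0","H1","H0","H4","H0","H3","H1","H4"]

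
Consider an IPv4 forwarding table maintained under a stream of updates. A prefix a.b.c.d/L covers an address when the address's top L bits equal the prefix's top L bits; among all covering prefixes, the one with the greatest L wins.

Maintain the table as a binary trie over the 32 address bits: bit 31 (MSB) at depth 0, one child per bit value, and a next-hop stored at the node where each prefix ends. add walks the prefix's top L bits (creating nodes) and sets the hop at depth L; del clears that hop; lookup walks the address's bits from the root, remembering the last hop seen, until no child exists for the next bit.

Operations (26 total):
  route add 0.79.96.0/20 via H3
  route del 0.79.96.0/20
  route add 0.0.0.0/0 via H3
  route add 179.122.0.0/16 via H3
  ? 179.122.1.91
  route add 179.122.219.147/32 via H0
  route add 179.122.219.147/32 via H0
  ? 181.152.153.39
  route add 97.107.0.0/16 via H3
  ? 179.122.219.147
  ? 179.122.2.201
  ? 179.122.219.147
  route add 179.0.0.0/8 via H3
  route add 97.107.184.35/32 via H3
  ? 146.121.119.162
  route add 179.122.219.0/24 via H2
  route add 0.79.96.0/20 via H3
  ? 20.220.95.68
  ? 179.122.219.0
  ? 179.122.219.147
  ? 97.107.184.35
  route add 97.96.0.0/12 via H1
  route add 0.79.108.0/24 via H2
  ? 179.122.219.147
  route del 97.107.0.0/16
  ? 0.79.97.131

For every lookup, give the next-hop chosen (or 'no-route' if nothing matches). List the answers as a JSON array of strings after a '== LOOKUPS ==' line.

Trace:
  + 0.79.96.0/20 (H3) depth=20
  del 0.79.96.0/20 (clear depth 20)
  + 0.0.0.0/0 (H3) depth=0
  + 179.122.0.0/16 (H3) depth=16
  ? 179.122.1.91  path d0:H3→d1:-→d2:-→d3:-→d4:-→d5:-→d6:-→d7:-→d8:-→d9:-→d10:-→d11:-→d12:-→d13:-→d14:-→d15:-→d16:H3  best=H3
  + 179.122.219.147/32 (H0) depth=32
  + 179.122.219.147/32 (H0) depth=32
  ? 181.152.153.39  path d0:H3→d1:-→d2:-→d3:-→d4:-→d5:-  best=H3
  + 97.107.0.0/16 (H3) depth=16
  ? 179.122.219.147  path d0:H3→d1:-→d2:-→d3:-→d4:-→d5:-→d6:-→d7:-→d8:-→d9:-→d10:-→d11:-→d12:-→d13:-→d14:-→d15:-→d16:H3→d17:-→d18:-→d19:-→d20:-→d21:-→d22:-→d23:-→d24:-→d25:-→d26:-→d27:-→d28:-→d29:-→d30:-→d31:-→d32:H0  best=H0
  ? 179.122.2.201  path d0:H3→d1:-→d2:-→d3:-→d4:-→d5:-→d6:-→d7:-→d8:-→d9:-→d10:-→d11:-→d12:-→d13:-→d14:-→d15:-→d16:H3  best=H3
  ? 179.122.219.147  path d0:H3→d1:-→d2:-→d3:-→d4:-→d5:-→d6:-→d7:-→d8:-→d9:-→d10:-→d11:-→d12:-→d13:-→d14:-→d15:-→d16:H3→d17:-→d18:-→d19:-→d20:-→d21:-→d22:-→d23:-→d24:-→d25:-→d26:-→d27:-→d28:-→d29:-→d30:-→d31:-→d32:H0  best=H0
  + 179.0.0.0/8 (H3) depth=8
  + 97.107.184.35/32 (H3) depth=32
  ? 146.121.119.162  path d0:H3→d1:-→d2:-  best=H3
  + 179.122.219.0/24 (H2) depth=24
  + 0.79.96.0/20 (H3) depth=20
  ? 20.220.95.68  path d0:H3→d1:-→d2:-→d3:-  best=H3
  ? 179.122.219.0  path d0:H3→d1:-→d2:-→d3:-→d4:-→d5:-→d6:-→d7:-→d8:H3→d9:-→d10:-→d11:-→d12:-→d13:-→d14:-→d15:-→d16:H3→d17:-→d18:-→d19:-→d20:-→d21:-→d22:-→d23:-→d24:H2  best=H2
  ? 179.122.219.147  path d0:H3→d1:-→d2:-→d3:-→d4:-→d5:-→d6:-→d7:-→d8:H3→d9:-→d10:-→d11:-→d12:-→d13:-→d14:-→d15:-→d16:H3→d17:-→d18:-→d19:-→d20:-→d21:-→d22:-→d23:-→d24:H2→d25:-→d26:-→d27:-→d28:-→d29:-→d30:-→d31:-→d32:H0  best=H0
  ? 97.107.184.35  path d0:H3→d1:-→d2:-→d3:-→d4:-→d5:-→d6:-→d7:-→d8:-→d9:-→d10:-→d11:-→d12:-→d13:-→d14:-→d15:-→d16:H3→d17:-→d18:-→d19:-→d20:-→d21:-→d22:-→d23:-→d24:-→d25:-→d26:-→d27:-→d28:-→d29:-→d30:-→d31:-→d32:H3  best=H3
  + 97.96.0.0/12 (H1) depth=12
  + 0.79.108.0/24 (H2) depth=24
  ? 179.122.219.147  path d0:H3→d1:-→d2:-→d3:-→d4:-→d5:-→d6:-→d7:-→d8:H3→d9:-→d10:-→d11:-→d12:-→d13:-→d14:-→d15:-→d16:H3→d17:-→d18:-→d19:-→d20:-→d21:-→d22:-→d23:-→d24:H2→d25:-→d26:-→d27:-→d28:-→d29:-→d30:-→d31:-→d32:H0  best=H0
  del 97.107.0.0/16 (clear depth 16)
  ? 0.79.97.131  path d0:H3→d1:-→d2:-→d3:-→d4:-→d5:-→d6:-→d7:-→d8:-→d9:-→d10:-→d11:-→d12:-→d13:-→d14:-→d15:-→d16:-→d17:-→d18:-→d19:-→d20:H3  best=H3

== LOOKUPS ==
["H3","H3","H0","H3","H0","H3","H3","H2","H0","H3","H0","H3"]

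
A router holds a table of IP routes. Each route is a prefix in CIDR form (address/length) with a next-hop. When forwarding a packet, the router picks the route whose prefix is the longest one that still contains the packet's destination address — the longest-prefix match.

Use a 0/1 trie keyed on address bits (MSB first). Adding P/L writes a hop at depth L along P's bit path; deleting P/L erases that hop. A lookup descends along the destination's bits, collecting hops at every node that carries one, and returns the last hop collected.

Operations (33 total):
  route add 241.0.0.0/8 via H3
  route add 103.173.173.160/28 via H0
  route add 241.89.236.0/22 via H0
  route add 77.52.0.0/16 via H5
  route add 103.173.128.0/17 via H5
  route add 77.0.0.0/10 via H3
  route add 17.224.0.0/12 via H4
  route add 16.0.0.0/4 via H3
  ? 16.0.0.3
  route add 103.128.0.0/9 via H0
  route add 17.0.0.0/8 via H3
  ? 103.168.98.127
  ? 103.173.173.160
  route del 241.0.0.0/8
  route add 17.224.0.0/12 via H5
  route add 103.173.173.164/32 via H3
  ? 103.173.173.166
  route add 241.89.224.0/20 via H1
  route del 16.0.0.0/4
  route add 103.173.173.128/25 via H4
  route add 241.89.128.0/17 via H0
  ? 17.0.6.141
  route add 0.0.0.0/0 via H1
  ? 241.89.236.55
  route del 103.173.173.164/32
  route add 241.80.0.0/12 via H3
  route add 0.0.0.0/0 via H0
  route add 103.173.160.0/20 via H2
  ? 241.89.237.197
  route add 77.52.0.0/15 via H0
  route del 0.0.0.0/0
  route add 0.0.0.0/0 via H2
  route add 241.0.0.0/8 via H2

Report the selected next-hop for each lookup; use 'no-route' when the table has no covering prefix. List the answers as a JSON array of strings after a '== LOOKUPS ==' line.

Apply in order:
  add 241.0.0.0/8 -> H3 at depth 8
  add 103.173.173.160/28 -> H0 at depth 28
  add 241.89.236.0/22 -> H0 at depth 22
  add 77.52.0.0/16 -> H5 at depth 16
  add 103.173.128.0/17 -> H5 at depth 17
  add 77.0.0.0/10 -> H3 at depth 10
  add 17.224.0.0/12 -> H4 at depth 12
  add 16.0.0.0/4 -> H3 at depth 4
  Q 16.0.0.3: descend 0001000 ; hops seen [H3] ; pick H3
  add 103.128.0.0/9 -> H0 at depth 9
  add 17.0.0.0/8 -> H3 at depth 8
  Q 103.168.98.127: descend 0110011110101 ; hops seen [H0] ; pick H0
  Q 103.173.173.160: descend 0110011110101101101011011010 ; hops seen [H0,H5,H0] ; pick H0
  del 241.0.0.0/8 (clear depth 8)
  add 17.224.0.0/12 -> H5 at depth 12
  add 103.173.173.164/32 -> H3 at depth 32
  Q 103.173.173.166: descend 011001111010110110101101101001 ; hops seen [H0,H5,H0] ; pick H0
  add 241.89.224.0/20 -> H1 at depth 20
  del 16.0.0.0/4 (clear depth 4)
  add 103.173.173.128/25 -> H4 at depth 25
  add 241.89.128.0/17 -> H0 at depth 17
  Q 17.0.6.141: descend 00010001 ; hops seen [H3] ; pick H3
  add 0.0.0.0/0 -> H1 at depth 0
  Q 241.89.236.55: descend 1111000101011001111011 ; hops seen [H1,H0,H1,H0] ; pick H0
  del 103.173.173.164/32 (clear depth 32)
  add 241.80.0.0/12 -> H3 at depth 12
  add 0.0.0.0/0 -> H0 at depth 0
  add 103.173.160.0/20 -> H2 at depth 20
  Q 241.89.237.197: descend 1111000101011001111011 ; hops seen [H0,H3,H0,H1,H0] ; pick H0
  add 77.52.0.0/15 -> H0 at depth 15
  del 0.0.0.0/0 (clear depth 0)
  add 0.0.0.0/0 -> H2 at depth 0
  add 241.0.0.0/8 -> H2 at depth 8

== LOOKUPS ==
["H3","H0","H0","H0","H3","H0","H0"]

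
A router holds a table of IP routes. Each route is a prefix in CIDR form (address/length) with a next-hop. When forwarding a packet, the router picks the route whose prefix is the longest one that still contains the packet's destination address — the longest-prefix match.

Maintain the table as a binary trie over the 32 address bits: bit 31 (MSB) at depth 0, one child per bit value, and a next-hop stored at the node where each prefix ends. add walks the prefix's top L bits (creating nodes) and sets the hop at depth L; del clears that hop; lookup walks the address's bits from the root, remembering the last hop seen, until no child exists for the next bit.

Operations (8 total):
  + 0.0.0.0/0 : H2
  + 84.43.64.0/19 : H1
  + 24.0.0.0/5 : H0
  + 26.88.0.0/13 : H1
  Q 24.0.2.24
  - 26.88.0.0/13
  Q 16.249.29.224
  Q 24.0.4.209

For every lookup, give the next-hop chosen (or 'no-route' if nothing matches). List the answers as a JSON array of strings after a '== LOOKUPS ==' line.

Process each operation:
  add 0.0.0.0/0 -> H2 at depth 0
  add 84.43.64.0/19 -> H1 at depth 19
  add 24.0.0.0/5 -> H0 at depth 5
  add 26.88.0.0/13 -> H1 at depth 13
  lookup 24.0.2.24: bits 000110 walk d0:H2→d1:-→d2:-→d3:-→d4:-→d5:H0→d6:- -> H0
  - 26.88.0.0/13 clear@13
  lookup 16.249.29.224: bits 0001 walk d0:H2→d1:-→d2:-→d3:-→d4:- -> H2
  lookup 24.0.4.209: bits 000110 walk d0:H2→d1:-→d2:-→d3:-→d4:-→d5:H0→d6:- -> H0

== LOOKUPS ==
["H0","H2","H0"]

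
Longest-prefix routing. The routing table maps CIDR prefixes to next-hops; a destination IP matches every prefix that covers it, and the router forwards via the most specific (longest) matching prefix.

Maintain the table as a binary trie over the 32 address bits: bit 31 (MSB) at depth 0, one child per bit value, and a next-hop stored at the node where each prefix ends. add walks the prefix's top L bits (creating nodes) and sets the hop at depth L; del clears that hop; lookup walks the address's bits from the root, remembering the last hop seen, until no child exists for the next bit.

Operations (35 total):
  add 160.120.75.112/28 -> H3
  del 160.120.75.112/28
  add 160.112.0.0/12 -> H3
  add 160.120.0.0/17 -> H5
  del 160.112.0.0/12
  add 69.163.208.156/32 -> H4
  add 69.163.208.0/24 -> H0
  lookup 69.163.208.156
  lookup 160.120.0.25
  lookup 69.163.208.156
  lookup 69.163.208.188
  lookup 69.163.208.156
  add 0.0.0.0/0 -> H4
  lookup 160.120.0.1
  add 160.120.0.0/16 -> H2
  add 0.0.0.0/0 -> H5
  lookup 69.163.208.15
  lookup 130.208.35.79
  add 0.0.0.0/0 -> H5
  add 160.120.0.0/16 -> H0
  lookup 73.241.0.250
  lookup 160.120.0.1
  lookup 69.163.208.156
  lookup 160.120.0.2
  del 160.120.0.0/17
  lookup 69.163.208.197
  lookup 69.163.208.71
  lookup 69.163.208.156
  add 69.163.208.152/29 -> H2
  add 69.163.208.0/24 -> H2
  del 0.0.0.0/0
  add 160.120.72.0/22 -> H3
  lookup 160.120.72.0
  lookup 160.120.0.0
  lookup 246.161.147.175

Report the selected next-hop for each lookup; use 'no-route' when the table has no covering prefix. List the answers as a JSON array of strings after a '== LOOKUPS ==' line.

Trace:
  add 160.120.75.112/28 -> H3 at depth 28
  del 160.120.75.112/28 (clear depth 28)
  add 160.112.0.0/12 -> H3 at depth 12
  add 160.120.0.0/17 -> H5 at depth 17
  del 160.112.0.0/12 (clear depth 12)
  add 69.163.208.156/32 -> H4 at depth 32
  add 69.163.208.0/24 -> H0 at depth 24
  lookup 69.163.208.156: bits 01000101101000111101000010011100 walk d0:-→d1:-→d2:-→d3:-→d4:-→d5:-→d6:-→d7:-→d8:-→d9:-→d10:-→d11:-→d12:-→d13:-→d14:-→d15:-→d16:-→d17:-→d18:-→d19:-→d20:-→d21:-→d22:-→d23:-→d24:H0→d25:-→d26:-→d27:-→d28:-→d29:-→d30:-→d31:-→d32:H4 -> H4
  lookup 160.120.0.25: bits 10100000011110000 walk d0:-→d1:-→d2:-→d3:-→d4:-→d5:-→d6:-→d7:-→d8:-→d9:-→d10:-→d11:-→d12:-→d13:-→d14:-→d15:-→d16:-→d17:H5 -> H5
  lookup 69.163.208.156: bits 01000101101000111101000010011100 walk d0:-→d1:-→d2:-→d3:-→d4:-→d5:-→d6:-→d7:-→d8:-→d9:-→d10:-→d11:-→d12:-→d13:-→d14:-→d15:-→d16:-→d17:-→d18:-→d19:-→d20:-→d21:-→d22:-→d23:-→d24:H0→d25:-→d26:-→d27:-→d28:-→d29:-→d30:-→d31:-→d32:H4 -> H4
  lookup 69.163.208.188: bits 01000101101000111101000010 walk d0:-→d1:-→d2:-→d3:-→d4:-→d5:-→d6:-→d7:-→d8:-→d9:-→d10:-→d11:-→d12:-→d13:-→d14:-→d15:-→d16:-→d17:-→d18:-→d19:-→d20:-→d21:-→d22:-→d23:-→d24:H0→d25:-→d26:- -> H0
  lookup 69.163.208.156: bits 01000101101000111101000010011100 walk d0:-→d1:-→d2:-→d3:-→d4:-→d5:-→d6:-→d7:-→d8:-→d9:-→d10:-→d11:-→d12:-→d13:-→d14:-→d15:-→d16:-→d17:-→d18:-→d19:-→d20:-→d21:-→d22:-→d23:-→d24:H0→d25:-→d26:-→d27:-→d28:-→d29:-→d30:-→d31:-→d32:H4 -> H4
  add 0.0.0.0/0 -> H4 at depth 0
  lookup 160.120.0.1: bits 10100000011110000 walk d0:H4→d1:-→d2:-→d3:-→d4:-→d5:-→d6:-→d7:-→d8:-→d9:-→d10:-→d11:-→d12:-→d13:-→d14:-→d15:-→d16:-→d17:H5 -> H5
  add 160.120.0.0/16 -> H2 at depth 16
  add 0.0.0.0/0 -> H5 at depth 0
  lookup 69.163.208.15: bits 010001011010001111010000 walk d0:H5→d1:-→d2:-→d3:-→d4:-→d5:-→d6:-→d7:-→d8:-→d9:-→d10:-→d11:-→d12:-→d13:-→d14:-→d15:-→d16:-→d17:-→d18:-→d19:-→d20:-→d21:-→d22:-→d23:-→d24:H0 -> H0
  lookup 130.208.35.79: bits 10 walk d0:H5→d1:-→d2:- -> H5
  add 0.0.0.0/0 -> H5 at depth 0
  add 160.120.0.0/16 -> H0 at depth 16
  lookup 73.241.0.250: bits 0100 walk d0:H5→d1:-→d2:-→d3:-→d4:- -> H5
  lookup 160.120.0.1: bits 10100000011110000 walk d0:H5→d1:-→d2:-→d3:-→d4:-→d5:-→d6:-→d7:-→d8:-→d9:-→d10:-→d11:-→d12:-→d13:-→d14:-→d15:-→d16:H0→d17:H5 -> H5
  lookup 69.163.208.156: bits 01000101101000111101000010011100 walk d0:H5→d1:-→d2:-→d3:-→d4:-→d5:-→d6:-→d7:-→d8:-→d9:-→d10:-→d11:-→d12:-→d13:-→d14:-→d15:-→d16:-→d17:-→d18:-→d19:-→d20:-→d21:-→d22:-→d23:-→d24:H0→d25:-→d26:-→d27:-→d28:-→d29:-→d30:-→d31:-→d32:H4 -> H4
  lookup 160.120.0.2: bits 10100000011110000 walk d0:H5→d1:-→d2:-→d3:-→d4:-→d5:-→d6:-→d7:-→d8:-→d9:-→d10:-→d11:-→d12:-→d13:-→d14:-→d15:-→d16:H0→d17:H5 -> H5
  del 160.120.0.0/17 (clear depth 17)
  lookup 69.163.208.197: bits 0100010110100011110100001 walk d0:H5→d1:-→d2:-→d3:-→d4:-→d5:-→d6:-→d7:-→d8:-→d9:-→d10:-→d11:-→d12:-→d13:-→d14:-→d15:-→d16:-→d17:-→d18:-→d19:-→d20:-→d21:-→d22:-→d23:-→d24:H0→d25:- -> H0
  lookup 69.163.208.71: bits 010001011010001111010000 walk d0:H5→d1:-→d2:-→d3:-→d4:-→d5:-→d6:-→d7:-→d8:-→d9:-→d10:-→d11:-→d12:-→d13:-→d14:-→d15:-→d16:-→d17:-→d18:-→d19:-→d20:-→d21:-→d22:-→d23:-→d24:H0 -> H0
  lookup 69.163.208.156: bits 01000101101000111101000010011100 walk d0:H5→d1:-→d2:-→d3:-→d4:-→d5:-→d6:-→d7:-→d8:-→d9:-→d10:-→d11:-→d12:-→d13:-→d14:-→d15:-→d16:-→d17:-→d18:-→d19:-→d20:-→d21:-→d22:-→d23:-→d24:H0→d25:-→d26:-→d27:-→d28:-→d29:-→d30:-→d31:-→d32:H4 -> H4
  add 69.163.208.152/29 -> H2 at depth 29
  add 69.163.208.0/24 -> H2 at depth 24
  del 0.0.0.0/0 (clear depth 0)
  add 160.120.72.0/22 -> H3 at depth 22
  lookup 160.120.72.0: bits 1010000001111000010010 walk d0:-→d1:-→d2:-→d3:-→d4:-→d5:-→d6:-→d7:-→d8:-→d9:-→d10:-→d11:-→d12:-→d13:-→d14:-→d15:-→d16:H0→d17:-→d18:-→d19:-→d20:-→d21:-→d22:H3 -> H3
  lookup 160.120.0.0: bits 10100000011110000 walk d0:-→d1:-→d2:-→d3:-→d4:-→d5:-→d6:-→d7:-→d8:-→d9:-→d10:-→d11:-→d12:-→d13:-→d14:-→d15:-→d16:H0→d17:- -> H0
  lookup 246.161.147.175: bits 1 walk d0:-→d1:- -> no-route

== LOOKUPS ==
["H4","H5","H4","H0","H4","H5","H0","H5","H5","H5","H4","H5","H0","H0","H4","H3","H0","no-route"]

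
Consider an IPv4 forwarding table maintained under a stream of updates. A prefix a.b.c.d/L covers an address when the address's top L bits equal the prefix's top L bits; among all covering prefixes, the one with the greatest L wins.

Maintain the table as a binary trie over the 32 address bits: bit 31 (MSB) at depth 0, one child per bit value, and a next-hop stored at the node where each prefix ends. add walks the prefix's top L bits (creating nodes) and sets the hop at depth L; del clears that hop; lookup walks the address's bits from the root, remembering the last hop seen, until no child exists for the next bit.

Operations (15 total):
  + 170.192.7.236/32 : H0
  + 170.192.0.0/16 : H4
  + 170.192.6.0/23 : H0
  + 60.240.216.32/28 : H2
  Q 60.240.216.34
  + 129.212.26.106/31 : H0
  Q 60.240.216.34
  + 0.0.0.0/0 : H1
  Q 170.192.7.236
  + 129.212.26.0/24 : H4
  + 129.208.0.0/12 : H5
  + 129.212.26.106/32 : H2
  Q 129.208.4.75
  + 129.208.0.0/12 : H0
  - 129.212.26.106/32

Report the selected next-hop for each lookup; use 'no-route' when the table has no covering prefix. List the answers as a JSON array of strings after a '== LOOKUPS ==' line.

Apply in order:
  add 170.192.7.236/32 -> H0 at depth 32
  add 170.192.0.0/16 -> H4 at depth 16
  add 170.192.6.0/23 -> H0 at depth 23
  add 60.240.216.32/28 -> H2 at depth 28
  ? 60.240.216.34  path d0:-→d1:-→d2:-→d3:-→d4:-→d5:-→d6:-→d7:-→d8:-→d9:-→d10:-→d11:-→d12:-→d13:-→d14:-→d15:-→d16:-→d17:-→d18:-→d19:-→d20:-→d21:-→d22:-→d23:-→d24:-→d25:-→d26:-→d27:-→d28:H2  best=H2
  add 129.212.26.106/31 -> H0 at depth 31
  ? 60.240.216.34  path d0:-→d1:-→d2:-→d3:-→d4:-→d5:-→d6:-→d7:-→d8:-→d9:-→d10:-→d11:-→d12:-→d13:-→d14:-→d15:-→d16:-→d17:-→d18:-→d19:-→d20:-→d21:-→d22:-→d23:-→d24:-→d25:-→d26:-→d27:-→d28:H2  best=H2
  add 0.0.0.0/0 -> H1 at depth 0
  ? 170.192.7.236  path d0:H1→d1:-→d2:-→d3:-→d4:-→d5:-→d6:-→d7:-→d8:-→d9:-→d10:-→d11:-→d12:-→d13:-→d14:-→d15:-→d16:H4→d17:-→d18:-→d19:-→d20:-→d21:-→d22:-→d23:H0→d24:-→d25:-→d26:-→d27:-→d28:-→d29:-→d30:-→d31:-→d32:H0  best=H0
  add 129.212.26.0/24 -> H4 at depth 24
  add 129.208.0.0/12 -> H5 at depth 12
  add 129.212.26.106/32 -> H2 at depth 32
  ? 129.208.4.75  path d0:H1→d1:-→d2:-→d3:-→d4:-→d5:-→d6:-→d7:-→d8:-→d9:-→d10:-→d11:-→d12:H5→d13:-  best=H5
  add 129.208.0.0/12 -> H0 at depth 12
  del 129.212.26.106/32 (clear depth 32)

== LOOKUPS ==
["H2","H2","H0","H5"]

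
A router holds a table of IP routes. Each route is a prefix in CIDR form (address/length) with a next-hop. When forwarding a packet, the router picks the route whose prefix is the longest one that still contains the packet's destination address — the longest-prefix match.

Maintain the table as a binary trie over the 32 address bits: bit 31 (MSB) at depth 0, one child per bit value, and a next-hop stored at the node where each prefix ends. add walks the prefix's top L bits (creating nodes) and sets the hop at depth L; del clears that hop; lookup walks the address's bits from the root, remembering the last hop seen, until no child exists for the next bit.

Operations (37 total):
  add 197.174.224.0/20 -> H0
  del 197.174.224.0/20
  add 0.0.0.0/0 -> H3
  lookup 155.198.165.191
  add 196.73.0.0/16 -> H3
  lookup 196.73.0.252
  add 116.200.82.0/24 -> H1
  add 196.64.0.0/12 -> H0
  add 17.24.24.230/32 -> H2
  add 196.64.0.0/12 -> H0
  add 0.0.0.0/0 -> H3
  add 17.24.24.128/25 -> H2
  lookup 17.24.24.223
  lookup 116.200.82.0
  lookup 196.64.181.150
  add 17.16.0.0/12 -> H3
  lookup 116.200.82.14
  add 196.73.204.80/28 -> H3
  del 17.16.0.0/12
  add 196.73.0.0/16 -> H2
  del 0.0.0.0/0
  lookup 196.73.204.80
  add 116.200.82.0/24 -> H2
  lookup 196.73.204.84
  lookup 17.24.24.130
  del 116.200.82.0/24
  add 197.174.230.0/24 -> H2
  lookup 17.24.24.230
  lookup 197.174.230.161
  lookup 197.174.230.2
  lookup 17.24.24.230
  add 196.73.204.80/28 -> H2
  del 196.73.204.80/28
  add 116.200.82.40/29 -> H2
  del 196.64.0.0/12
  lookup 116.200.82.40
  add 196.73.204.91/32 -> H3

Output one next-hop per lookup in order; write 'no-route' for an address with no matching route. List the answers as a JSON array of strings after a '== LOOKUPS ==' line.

Process each operation:
  add 197.174.224.0/20 -> H0 at depth 20
  - 197.174.224.0/20 clear@20
  add 0.0.0.0/0 -> H3 at depth 0
  ? 155.198.165.191  path d0:H3→d1:-  best=H3
  add 196.73.0.0/16 -> H3 at depth 16
  ? 196.73.0.252  path d0:H3→d1:-→d2:-→d3:-→d4:-→d5:-→d6:-→d7:-→d8:-→d9:-→d10:-→d11:-→d12:-→d13:-→d14:-→d15:-→d16:H3  best=H3
  add 116.200.82.0/24 -> H1 at depth 24
  add 196.64.0.0/12 -> H0 at depth 12
  add 17.24.24.230/32 -> H2 at depth 32
  add 196.64.0.0/12 -> H0 at depth 12
  add 0.0.0.0/0 -> H3 at depth 0
  add 17.24.24.128/25 -> H2 at depth 25
  ? 17.24.24.223  path d0:H3→d1:-→d2:-→d3:-→d4:-→d5:-→d6:-→d7:-→d8:-→d9:-→d10:-→d11:-→d12:-→d13:-→d14:-→d15:-→d16:-→d17:-→d18:-→d19:-→d20:-→d21:-→d22:-→d23:-→d24:-→d25:H2→d26:-  best=H2
  ? 116.200.82.0  path d0:H3→d1:-→d2:-→d3:-→d4:-→d5:-→d6:-→d7:-→d8:-→d9:-→d10:-→d11:-→d12:-→d13:-→d14:-→d15:-→d16:-→d17:-→d18:-→d19:-→d20:-→d21:-→d22:-→d23:-→d24:H1  best=H1
  ? 196.64.181.150  path d0:H3→d1:-→d2:-→d3:-→d4:-→d5:-→d6:-→d7:-→d8:-→d9:-→d10:-→d11:-→d12:H0  best=H0
  add 17.16.0.0/12 -> H3 at depth 12
  ? 116.200.82.14  path d0:H3→d1:-→d2:-→d3:-→d4:-→d5:-→d6:-→d7:-→d8:-→d9:-→d10:-→d11:-→d12:-→d13:-→d14:-→d15:-→d16:-→d17:-→d18:-→d19:-→d20:-→d21:-→d22:-→d23:-→d24:H1  best=H1
  add 196.73.204.80/28 -> H3 at depth 28
  - 17.16.0.0/12 clear@12
  add 196.73.0.0/16 -> H2 at depth 16
  - 0.0.0.0/0 clear@0
  ? 196.73.204.80  path d0:-→d1:-→d2:-→d3:-→d4:-→d5:-→d6:-→d7:-→d8:-→d9:-→d10:-→d11:-→d12:H0→d13:-→d14:-→d15:-→d16:H2→d17:-→d18:-→d19:-→d20:-→d21:-→d22:-→d23:-→d24:-→d25:-→d26:-→d27:-→d28:H3  best=H3
  add 116.200.82.0/24 -> H2 at depth 24
  ? 196.73.204.84  path d0:-→d1:-→d2:-→d3:-→d4:-→d5:-→d6:-→d7:-→d8:-→d9:-→d10:-→d11:-→d12:H0→d13:-→d14:-→d15:-→d16:H2→d17:-→d18:-→d19:-→d20:-→d21:-→d22:-→d23:-→d24:-→d25:-→d26:-→d27:-→d28:H3  best=H3
  ? 17.24.24.130  path d0:-→d1:-→d2:-→d3:-→d4:-→d5:-→d6:-→d7:-→d8:-→d9:-→d10:-→d11:-→d12:-→d13:-→d14:-→d15:-→d16:-→d17:-→d18:-→d19:-→d20:-→d21:-→d22:-→d23:-→d24:-→d25:H2  best=H2
  - 116.200.82.0/24 clear@24
  add 197.174.230.0/24 -> H2 at depth 24
  ? 17.24.24.230  path d0:-→d1:-→d2:-→d3:-→d4:-→d5:-→d6:-→d7:-→d8:-→d9:-→d10:-→d11:-→d12:-→d13:-→d14:-→d15:-→d16:-→d17:-→d18:-→d19:-→d20:-→d21:-→d22:-→d23:-→d24:-→d25:H2→d26:-→d27:-→d28:-→d29:-→d30:-→d31:-→d32:H2  best=H2
  ? 197.174.230.161  path d0:-→d1:-→d2:-→d3:-→d4:-→d5:-→d6:-→d7:-→d8:-→d9:-→d10:-→d11:-→d12:-→d13:-→d14:-→d15:-→d16:-→d17:-→d18:-→d19:-→d20:-→d21:-→d22:-→d23:-→d24:H2  best=H2
  ? 197.174.230.2  path d0:-→d1:-→d2:-→d3:-→d4:-→d5:-→d6:-→d7:-→d8:-→d9:-→d10:-→d11:-→d12:-→d13:-→d14:-→d15:-→d16:-→d17:-→d18:-→d19:-→d20:-→d21:-→d22:-→d23:-→d24:H2  best=H2
  ? 17.24.24.230  path d0:-→d1:-→d2:-→d3:-→d4:-→d5:-→d6:-→d7:-→d8:-→d9:-→d10:-→d11:-→d12:-→d13:-→d14:-→d15:-→d16:-→d17:-→d18:-→d19:-→d20:-→d21:-→d22:-→d23:-→d24:-→d25:H2→d26:-→d27:-→d28:-→d29:-→d30:-→d31:-→d32:H2  best=H2
  add 196.73.204.80/28 -> H2 at depth 28
  - 196.73.204.80/28 clear@28
  add 116.200.82.40/29 -> H2 at depth 29
  - 196.64.0.0/12 clear@12
  ? 116.200.82.40  path d0:-→d1:-→d2:-→d3:-→d4:-→d5:-→d6:-→d7:-→d8:-→d9:-→d10:-→d11:-→d12:-→d13:-→d14:-→d15:-→d16:-→d17:-→d18:-→d19:-→d20:-→d21:-→d22:-→d23:-→d24:-→d25:-→d26:-→d27:-→d28:-→d29:H2  best=H2
  add 196.73.204.91/32 -> H3 at depth 32

== LOOKUPS ==
["H3","H3","H2","H1","H0","H1","H3","H3","H2","H2","H2","H2","H2","H2"]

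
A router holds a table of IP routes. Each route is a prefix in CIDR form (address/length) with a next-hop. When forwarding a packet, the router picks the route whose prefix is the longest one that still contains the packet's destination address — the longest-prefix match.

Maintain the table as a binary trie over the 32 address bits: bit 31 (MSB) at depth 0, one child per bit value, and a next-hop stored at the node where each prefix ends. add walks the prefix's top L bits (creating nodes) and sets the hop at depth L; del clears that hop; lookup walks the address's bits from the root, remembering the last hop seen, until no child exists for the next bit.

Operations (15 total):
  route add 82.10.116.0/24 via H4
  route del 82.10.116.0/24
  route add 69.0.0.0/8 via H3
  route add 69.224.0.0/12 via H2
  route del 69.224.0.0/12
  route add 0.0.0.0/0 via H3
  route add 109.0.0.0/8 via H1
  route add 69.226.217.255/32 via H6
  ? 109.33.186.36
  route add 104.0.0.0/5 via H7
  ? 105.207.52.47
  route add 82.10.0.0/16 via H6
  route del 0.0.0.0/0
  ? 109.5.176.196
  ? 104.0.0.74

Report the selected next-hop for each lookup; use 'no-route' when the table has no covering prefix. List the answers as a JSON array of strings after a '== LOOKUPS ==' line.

Trace:
  + 82.10.116.0/24 (H4) depth=24
  del 82.10.116.0/24 (clear depth 24)
  + 69.0.0.0/8 (H3) depth=8
  + 69.224.0.0/12 (H2) depth=12
  del 69.224.0.0/12 (clear depth 12)
  + 0.0.0.0/0 (H3) depth=0
  + 109.0.0.0/8 (H1) depth=8
  + 69.226.217.255/32 (H6) depth=32
  ? 109.33.186.36  path d0:H3→d1:-→d2:-→d3:-→d4:-→d5:-→d6:-→d7:-→d8:H1  best=H1
  + 104.0.0.0/5 (H7) depth=5
  ? 105.207.52.47  path d0:H3→d1:-→d2:-→d3:-→d4:-→d5:H7  best=H7
  + 82.10.0.0/16 (H6) depth=16
  del 0.0.0.0/0 (clear depth 0)
  ? 109.5.176.196  path d0:-→d1:-→d2:-→d3:-→d4:-→d5:H7→d6:-→d7:-→d8:H1  best=H1
  ? 104.0.0.74  path d0:-→d1:-→d2:-→d3:-→d4:-→d5:H7  best=H7

== LOOKUPS ==
["H1","H7","H1","H7"]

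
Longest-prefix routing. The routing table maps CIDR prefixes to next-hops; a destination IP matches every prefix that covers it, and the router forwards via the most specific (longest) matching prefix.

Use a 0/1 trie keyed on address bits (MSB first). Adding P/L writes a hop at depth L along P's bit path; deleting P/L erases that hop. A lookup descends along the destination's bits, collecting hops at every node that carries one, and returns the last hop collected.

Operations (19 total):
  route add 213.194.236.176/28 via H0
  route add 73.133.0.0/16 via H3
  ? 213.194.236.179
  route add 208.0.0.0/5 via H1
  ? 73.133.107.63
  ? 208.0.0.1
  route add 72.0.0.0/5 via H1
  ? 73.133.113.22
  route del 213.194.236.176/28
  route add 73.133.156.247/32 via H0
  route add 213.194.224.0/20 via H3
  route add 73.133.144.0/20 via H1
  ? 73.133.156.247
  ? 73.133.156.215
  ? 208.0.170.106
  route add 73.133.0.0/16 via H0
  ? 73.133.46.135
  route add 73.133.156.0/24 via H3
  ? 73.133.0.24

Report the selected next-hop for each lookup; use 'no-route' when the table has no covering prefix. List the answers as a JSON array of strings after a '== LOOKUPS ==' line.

Apply in order:
  + 213.194.236.176/28 (H0) depth=28
  + 73.133.0.0/16 (H3) depth=16
  lookup 213.194.236.179: bits 1101010111000010111011001011 walk d0:-→d1:-→d2:-→d3:-→d4:-→d5:-→d6:-→d7:-→d8:-→d9:-→d10:-→d11:-→d12:-→d13:-→d14:-→d15:-→d16:-→d17:-→d18:-→d19:-→d20:-→d21:-→d22:-→d23:-→d24:-→d25:-→d26:-→d27:-→d28:H0 -> H0
  + 208.0.0.0/5 (H1) depth=5
  lookup 73.133.107.63: bits 0100100110000101 walk d0:-→d1:-→d2:-→d3:-→d4:-→d5:-→d6:-→d7:-→d8:-→d9:-→d10:-→d11:-→d12:-→d13:-→d14:-→d15:-→d16:H3 -> H3
  lookup 208.0.0.1: bits 11010 walk d0:-→d1:-→d2:-→d3:-→d4:-→d5:H1 -> H1
  + 72.0.0.0/5 (H1) depth=5
  lookup 73.133.113.22: bits 0100100110000101 walk d0:-→d1:-→d2:-→d3:-→d4:-→d5:H1→d6:-→d7:-→d8:-→d9:-→d10:-→d11:-→d12:-→d13:-→d14:-→d15:-→d16:H3 -> H3
  del 213.194.236.176/28 (clear depth 28)
  + 73.133.156.247/32 (H0) depth=32
  + 213.194.224.0/20 (H3) depth=20
  + 73.133.144.0/20 (H1) depth=20
  lookup 73.133.156.247: bits 01001001100001011001110011110111 walk d0:-→d1:-→d2:-→d3:-→d4:-→d5:H1→d6:-→d7:-→d8:-→d9:-→d10:-→d11:-→d12:-→d13:-→d14:-→d15:-→d16:H3→d17:-→d18:-→d19:-→d20:H1→d21:-→d22:-→d23:-→d24:-→d25:-→d26:-→d27:-→d28:-→d29:-→d30:-→d31:-→d32:H0 -> H0
  lookup 73.133.156.215: bits 01001001100001011001110011 walk d0:-→d1:-→d2:-→d3:-→d4:-→d5:H1→d6:-→d7:-→d8:-→d9:-→d10:-→d11:-→d12:-→d13:-→d14:-→d15:-→d16:H3→d17:-→d18:-→d19:-→d20:H1→d21:-→d22:-→d23:-→d24:-→d25:-→d26:- -> H1
  lookup 208.0.170.106: bits 11010 walk d0:-→d1:-→d2:-→d3:-→d4:-→d5:H1 -> H1
  + 73.133.0.0/16 (H0) depth=16
  lookup 73.133.46.135: bits 0100100110000101 walk d0:-→d1:-→d2:-→d3:-→d4:-→d5:H1→d6:-→d7:-→d8:-→d9:-→d10:-→d11:-→d12:-→d13:-→d14:-→d15:-→d16:H0 -> H0
  + 73.133.156.0/24 (H3) depth=24
  lookup 73.133.0.24: bits 0100100110000101 walk d0:-→d1:-→d2:-→d3:-→d4:-→d5:H1→d6:-→d7:-→d8:-→d9:-→d10:-→d11:-→d12:-→d13:-→d14:-→d15:-→d16:H0 -> H0

== LOOKUPS ==
["H0","H3","H1","H3","H0","H1","H1","H0","H0"]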